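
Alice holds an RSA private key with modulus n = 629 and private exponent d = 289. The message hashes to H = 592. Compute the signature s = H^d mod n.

H^2 ≡ 592^2 = 350464 ≡ 111
H^4 ≡ 111^2 = 12321 ≡ 370
H^8 ≡ 370^2 = 136900 ≡ 407
H^16 ≡ 407^2 = 165649 ≡ 222
H^32 ≡ 222^2 = 49284 ≡ 222
H^64 ≡ 222^2 = 49284 ≡ 222
H^128 ≡ 222^2 = 49284 ≡ 222
H^256 ≡ 222^2 = 49284 ≡ 222
289 = 256 + 32 + 1, so H^289 ≡ 222·222·592 ≡ 592 (mod 629)

592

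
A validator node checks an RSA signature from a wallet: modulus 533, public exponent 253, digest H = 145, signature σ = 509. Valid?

σ^2 ≡ 509^2 = 259081 ≡ 43
σ^4 ≡ 43^2 = 1849 ≡ 250
σ^8 ≡ 250^2 = 62500 ≡ 139
σ^16 ≡ 139^2 = 19321 ≡ 133
σ^32 ≡ 133^2 = 17689 ≡ 100
σ^64 ≡ 100^2 = 10000 ≡ 406
σ^128 ≡ 406^2 = 164836 ≡ 139
253 = 128 + 64 + 32 + 16 + 8 + 4 + 1, so σ^253 ≡ 139·406·100·133·139·250·509 ≡ 145 (mod 533)
Since 145 equals the digest 145, verification succeeds.

yes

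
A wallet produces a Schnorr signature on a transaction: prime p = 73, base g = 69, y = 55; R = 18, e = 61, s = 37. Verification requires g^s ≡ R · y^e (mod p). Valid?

g^s mod p:
69^2 = 4761 ≡ 16
69^4 ≡ 16^2 = 256 ≡ 37
69^8 ≡ 37^2 = 1369 ≡ 55
69^16 ≡ 55^2 = 3025 ≡ 32
69^32 ≡ 32^2 = 1024 ≡ 2
37 = 32 + 4 + 1, so 69^37 ≡ 2·37·69 ≡ 69 (mod 73)
R · y^e mod p:
55^2 = 3025 ≡ 32
55^4 ≡ 32^2 = 1024 ≡ 2
55^8 ≡ 2^2 = 4
55^16 ≡ 4^2 = 16
55^32 ≡ 16^2 = 256 ≡ 37
61 = 32 + 16 + 8 + 4 + 1, so 55^61 ≡ 37·16·4·2·55 ≡ 16 (mod 73)
18·16 = 288 ≡ 69 (mod 73)
69 ≡ 69 (mod 73); signature holds.

yes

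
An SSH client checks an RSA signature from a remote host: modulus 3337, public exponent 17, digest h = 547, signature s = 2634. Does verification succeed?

fails

s^2 ≡ 2634^2 = 6937956 ≡ 333
s^4 ≡ 333^2 = 110889 ≡ 768
s^8 ≡ 768^2 = 589824 ≡ 2512
s^16 ≡ 2512^2 = 6310144 ≡ 3214
17 = 16 + 1, so s^17 ≡ 3214·2634 ≡ 3044 (mod 3337)
3044 ≠ 547, so verification fails.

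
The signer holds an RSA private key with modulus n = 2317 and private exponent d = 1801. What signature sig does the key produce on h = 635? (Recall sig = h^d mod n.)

h^1801 mod 2317 = 313

313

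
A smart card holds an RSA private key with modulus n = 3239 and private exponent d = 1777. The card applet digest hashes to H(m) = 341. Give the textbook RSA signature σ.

Squares mod 3239: (H(m))^1≡341, (H(m))^2≡2916, (H(m))^4≡681, (H(m))^8≡584, (H(m))^16≡961, (H(m))^32≡406, (H(m))^64≡2886, (H(m))^128≡1527, (H(m))^256≡2888, (H(m))^512≡119, (H(m))^1024≡1205
1777 = 1024 + 512 + 128 + 64 + 32 + 16 + 1, so (H(m))^1777 ≡ 1205·119·1527·2886·406·961·341 ≡ 439 (mod 3239)

439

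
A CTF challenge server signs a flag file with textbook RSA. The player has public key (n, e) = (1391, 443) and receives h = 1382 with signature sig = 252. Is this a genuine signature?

forged

Squares mod 1391: sig^1≡252, sig^2≡909, sig^4≡27, sig^8≡729, sig^16≡79, sig^32≡677, sig^64≡690, sig^128≡378, sig^256≡1002
443 = 256 + 128 + 32 + 16 + 8 + 2 + 1, so sig^443 ≡ 1002·378·677·79·729·909·252 ≡ 853 (mod 1391)
The recovered value 853 does not match the digest 1382.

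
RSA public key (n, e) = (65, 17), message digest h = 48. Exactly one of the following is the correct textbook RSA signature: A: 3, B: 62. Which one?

Candidate A: 3^2 = 9; 3^4 ≡ 9^2 = 81 ≡ 16; 3^8 ≡ 16^2 = 256 ≡ 61; 3^16 ≡ 61^2 = 3721 ≡ 16; 17 = 16 + 1, so 3^17 ≡ 16·3 ≡ 48 (mod 65)
  → matches h = 48
Candidate B: 62^2 = 3844 ≡ 9; 62^4 ≡ 9^2 = 81 ≡ 16; 62^8 ≡ 16^2 = 256 ≡ 61; 62^16 ≡ 61^2 = 3721 ≡ 16; 17 = 16 + 1, so 62^17 ≡ 16·62 ≡ 17 (mod 65)

A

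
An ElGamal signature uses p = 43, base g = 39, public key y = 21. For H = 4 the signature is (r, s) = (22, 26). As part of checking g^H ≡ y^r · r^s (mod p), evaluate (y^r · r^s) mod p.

41

21^22 mod 43 = 21
22^26 mod 43 = 4
y^r · r^s ≡ 21·4 = 84 ≡ 41 (mod 43)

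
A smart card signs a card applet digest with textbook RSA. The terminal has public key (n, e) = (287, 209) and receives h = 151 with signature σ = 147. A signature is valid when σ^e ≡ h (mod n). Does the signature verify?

does not verify

Squares mod 287: σ^1≡147, σ^2≡84, σ^4≡168, σ^8≡98, σ^16≡133, σ^32≡182, σ^64≡119, σ^128≡98
209 = 128 + 64 + 16 + 1, so σ^209 ≡ 98·119·133·147 ≡ 56 (mod 287)
56 ≠ 151, so verification fails.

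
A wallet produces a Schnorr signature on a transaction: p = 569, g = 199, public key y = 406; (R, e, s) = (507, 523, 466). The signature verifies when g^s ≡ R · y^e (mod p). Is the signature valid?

valid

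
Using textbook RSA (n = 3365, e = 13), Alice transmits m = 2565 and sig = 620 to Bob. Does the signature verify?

sig^13 mod 3365 = 2565
sig^13 mod 3365 = 2565 matches m.

verifies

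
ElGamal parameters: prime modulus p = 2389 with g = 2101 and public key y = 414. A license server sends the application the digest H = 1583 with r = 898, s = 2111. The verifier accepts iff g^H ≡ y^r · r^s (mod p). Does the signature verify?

does not verify

Left side g^H mod p:
Squares mod 2389: 2101^1≡2101, 2101^2≡1718, 2101^4≡1109, 2101^8≡1935, 2101^16≡662, 2101^32≡1057, 2101^64≡1586, 2101^128≡2168, 2101^256≡1061, 2101^512≡502, 2101^1024≡1159
1583 = 1024 + 512 + 32 + 8 + 4 + 2 + 1, so 2101^1583 ≡ 1159·502·1057·1935·1109·1718·2101 ≡ 716 (mod 2389)
Right side y^r · r^s mod p:
Squares mod 2389: 414^1≡414, 414^2≡1777, 414^4≡1860, 414^8≡328, 414^16≡79, 414^32≡1463, 414^64≡2214, 414^128≡1957, 414^256≡282, 414^512≡687
898 = 512 + 256 + 128 + 2, so 414^898 ≡ 687·282·1957·1777 ≡ 300 (mod 2389)
Squares mod 2389: 898^1≡898, 898^2≡1311, 898^4≡1030, 898^8≡184, 898^16≡410, 898^32≡870, 898^64≡1976, 898^128≡950, 898^256≡1847, 898^512≡2306, 898^1024≡2111, 898^2048≡836
2111 = 2048 + 32 + 16 + 8 + 4 + 2 + 1, so 898^2111 ≡ 836·870·410·184·1030·1311·898 ≡ 254 (mod 2389)
300·254 = 76200 ≡ 2141 (mod 2389)
716 ≠ 2141, so verification fails.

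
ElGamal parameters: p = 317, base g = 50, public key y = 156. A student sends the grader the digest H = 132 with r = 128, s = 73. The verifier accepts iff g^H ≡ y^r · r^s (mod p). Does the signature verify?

Left side g^H mod p:
50^2 = 2500 ≡ 281
50^4 ≡ 281^2 = 78961 ≡ 28
50^8 ≡ 28^2 = 784 ≡ 150
50^16 ≡ 150^2 = 22500 ≡ 310
50^32 ≡ 310^2 = 96100 ≡ 49
50^64 ≡ 49^2 = 2401 ≡ 182
50^128 ≡ 182^2 = 33124 ≡ 156
132 = 128 + 4, so 50^132 ≡ 156·28 ≡ 247 (mod 317)
Right side y^r · r^s mod p:
156^2 = 24336 ≡ 244
156^4 ≡ 244^2 = 59536 ≡ 257
156^8 ≡ 257^2 = 66049 ≡ 113
156^16 ≡ 113^2 = 12769 ≡ 89
156^32 ≡ 89^2 = 7921 ≡ 313
156^64 ≡ 313^2 = 97969 ≡ 16
156^128 ≡ 16^2 = 256
128^2 = 16384 ≡ 217
128^4 ≡ 217^2 = 47089 ≡ 173
128^8 ≡ 173^2 = 29929 ≡ 131
128^16 ≡ 131^2 = 17161 ≡ 43
128^32 ≡ 43^2 = 1849 ≡ 264
128^64 ≡ 264^2 = 69696 ≡ 273
73 = 64 + 8 + 1, so 128^73 ≡ 273·131·128 ≡ 184 (mod 317)
256·184 = 47104 ≡ 188 (mod 317)
247 ≠ 188, so verification fails.

does not verify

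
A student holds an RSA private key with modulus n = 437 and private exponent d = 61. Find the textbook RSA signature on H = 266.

190

Squares mod 437: H^1≡266, H^2≡399, H^4≡133, H^8≡209, H^16≡418, H^32≡361
61 = 32 + 16 + 8 + 4 + 1, so H^61 ≡ 361·418·209·133·266 ≡ 190 (mod 437)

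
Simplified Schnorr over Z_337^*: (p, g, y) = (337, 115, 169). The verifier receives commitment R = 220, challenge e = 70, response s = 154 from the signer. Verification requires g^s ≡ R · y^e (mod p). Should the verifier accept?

g^s mod p:
Squares mod 337: 115^1≡115, 115^2≡82, 115^4≡321, 115^8≡256, 115^16≡158, 115^32≡26, 115^64≡2, 115^128≡4
154 = 128 + 16 + 8 + 2, so 115^154 ≡ 4·158·256·82 ≡ 265 (mod 337)
R · y^e mod p:
Squares mod 337: 169^1≡169, 169^2≡253, 169^4≡316, 169^8≡104, 169^16≡32, 169^32≡13, 169^64≡169
70 = 64 + 4 + 2, so 169^70 ≡ 169·316·253 ≡ 208 (mod 337)
220·208 = 45760 ≡ 265 (mod 337)
265 ≡ 265 (mod 337); signature holds.

accept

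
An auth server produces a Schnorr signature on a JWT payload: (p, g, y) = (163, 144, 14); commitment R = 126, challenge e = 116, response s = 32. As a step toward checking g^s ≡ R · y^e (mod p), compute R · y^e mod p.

113

14^2 = 196 ≡ 33
14^4 ≡ 33^2 = 1089 ≡ 111
14^8 ≡ 111^2 = 12321 ≡ 96
14^16 ≡ 96^2 = 9216 ≡ 88
14^32 ≡ 88^2 = 7744 ≡ 83
14^64 ≡ 83^2 = 6889 ≡ 43
116 = 64 + 32 + 16 + 4, so 14^116 ≡ 43·83·88·111 ≡ 41 (mod 163)
R · y^e ≡ 126·41 = 5166 ≡ 113 (mod 163)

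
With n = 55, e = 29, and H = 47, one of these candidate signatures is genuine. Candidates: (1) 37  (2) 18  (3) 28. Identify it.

1

Candidate 1: Squares mod 55: 37^1≡37, 37^2≡49, 37^4≡36, 37^8≡31, 37^16≡26; 29 = 16 + 8 + 4 + 1, so 37^29 ≡ 26·31·36·37 ≡ 47 (mod 55)
  → matches H = 47
Candidate 2: Squares mod 55: 18^1≡18, 18^2≡49, 18^4≡36, 18^8≡31, 18^16≡26; 29 = 16 + 8 + 4 + 1, so 18^29 ≡ 26·31·36·18 ≡ 8 (mod 55)
Candidate 3: Squares mod 55: 28^1≡28, 28^2≡14, 28^4≡31, 28^8≡26, 28^16≡16; 29 = 16 + 8 + 4 + 1, so 28^29 ≡ 16·26·31·28 ≡ 13 (mod 55)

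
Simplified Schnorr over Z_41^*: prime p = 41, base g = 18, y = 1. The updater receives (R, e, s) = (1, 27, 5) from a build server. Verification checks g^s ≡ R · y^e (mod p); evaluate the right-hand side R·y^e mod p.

1

Squares mod 41: 1^1≡1, 1^2≡1, 1^4≡1, 1^8≡1, 1^16≡1
27 = 16 + 8 + 2 + 1, so 1^27 ≡ 1·1·1·1 ≡ 1 (mod 41)
R · y^e ≡ 1·1 = 1 ≡ 1 (mod 41)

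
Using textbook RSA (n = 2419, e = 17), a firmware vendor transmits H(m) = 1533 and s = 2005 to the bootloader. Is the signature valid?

valid

s^2 ≡ 2005^2 = 4020025 ≡ 2066
s^4 ≡ 2066^2 = 4268356 ≡ 1240
s^8 ≡ 1240^2 = 1537600 ≡ 1535
s^16 ≡ 1535^2 = 2356225 ≡ 119
17 = 16 + 1, so s^17 ≡ 119·2005 ≡ 1533 (mod 2419)
1533 = H(m), so the signature checks out.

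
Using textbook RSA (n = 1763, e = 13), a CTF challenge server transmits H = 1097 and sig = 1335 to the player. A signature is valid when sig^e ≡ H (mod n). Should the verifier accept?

accept

sig^13 mod 1763 = 1097
Since 1097 equals the digest 1097, verification succeeds.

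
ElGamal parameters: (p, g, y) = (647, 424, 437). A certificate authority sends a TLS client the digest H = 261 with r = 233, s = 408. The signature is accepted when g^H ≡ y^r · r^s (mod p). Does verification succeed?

fails

Left side g^H mod p:
Squares mod 647: 424^1≡424, 424^2≡557, 424^4≡336, 424^8≡318, 424^16≡192, 424^32≡632, 424^64≡225, 424^128≡159, 424^256≡48
261 = 256 + 4 + 1, so 424^261 ≡ 48·336·424 ≡ 129 (mod 647)
Right side y^r · r^s mod p:
Squares mod 647: 437^1≡437, 437^2≡104, 437^4≡464, 437^8≡492, 437^16≡86, 437^32≡279, 437^64≡201, 437^128≡287
233 = 128 + 64 + 32 + 8 + 1, so 437^233 ≡ 287·201·279·492·437 ≡ 257 (mod 647)
Squares mod 647: 233^1≡233, 233^2≡588, 233^4≡246, 233^8≡345, 233^16≡624, 233^32≡529, 233^64≡337, 233^128≡344, 233^256≡582
408 = 256 + 128 + 16 + 8, so 233^408 ≡ 582·344·624·345 ≡ 437 (mod 647)
257·437 = 112309 ≡ 378 (mod 647)
129 ≠ 378, so verification fails.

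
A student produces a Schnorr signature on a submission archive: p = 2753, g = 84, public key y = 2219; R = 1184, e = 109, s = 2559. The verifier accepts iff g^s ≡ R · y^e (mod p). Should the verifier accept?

accept

g^s mod p:
84^2 = 7056 ≡ 1550
84^4 ≡ 1550^2 = 2402500 ≡ 1884
84^8 ≡ 1884^2 = 3549456 ≡ 839
84^16 ≡ 839^2 = 703921 ≡ 1906
84^32 ≡ 1906^2 = 3632836 ≡ 1629
84^64 ≡ 1629^2 = 2653641 ≡ 2502
84^128 ≡ 2502^2 = 6260004 ≡ 2435
84^256 ≡ 2435^2 = 5929225 ≡ 2016
84^512 ≡ 2016^2 = 4064256 ≡ 828
84^1024 ≡ 828^2 = 685584 ≡ 87
84^2048 ≡ 87^2 = 7569 ≡ 2063
2559 = 2048 + 256 + 128 + 64 + 32 + 16 + 8 + 4 + 2 + 1, so 84^2559 ≡ 2063·2016·2435·2502·1629·1906·839·1884·1550·84 ≡ 671 (mod 2753)
R · y^e mod p:
2219^2 = 4923961 ≡ 1597
2219^4 ≡ 1597^2 = 2550409 ≡ 1131
2219^8 ≡ 1131^2 = 1279161 ≡ 1769
2219^16 ≡ 1769^2 = 3129361 ≡ 1953
2219^32 ≡ 1953^2 = 3814209 ≡ 1304
2219^64 ≡ 1304^2 = 1700416 ≡ 1815
109 = 64 + 32 + 8 + 4 + 1, so 2219^109 ≡ 1815·1304·1769·1131·2219 ≡ 1491 (mod 2753)
1184·1491 = 1765344 ≡ 671 (mod 2753)
671 ≡ 671 (mod 2753); signature holds.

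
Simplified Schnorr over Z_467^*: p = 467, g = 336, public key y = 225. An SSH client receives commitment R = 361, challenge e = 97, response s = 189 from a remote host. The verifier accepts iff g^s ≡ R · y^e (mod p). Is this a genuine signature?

g^s mod p:
336^2 = 112896 ≡ 349
336^4 ≡ 349^2 = 121801 ≡ 381
336^8 ≡ 381^2 = 145161 ≡ 391
336^16 ≡ 391^2 = 152881 ≡ 172
336^32 ≡ 172^2 = 29584 ≡ 163
336^64 ≡ 163^2 = 26569 ≡ 417
336^128 ≡ 417^2 = 173889 ≡ 165
189 = 128 + 32 + 16 + 8 + 4 + 1, so 336^189 ≡ 165·163·172·391·381·336 ≡ 53 (mod 467)
R · y^e mod p:
225^2 = 50625 ≡ 189
225^4 ≡ 189^2 = 35721 ≡ 229
225^8 ≡ 229^2 = 52441 ≡ 137
225^16 ≡ 137^2 = 18769 ≡ 89
225^32 ≡ 89^2 = 7921 ≡ 449
225^64 ≡ 449^2 = 201601 ≡ 324
97 = 64 + 32 + 1, so 225^97 ≡ 324·449·225 ≡ 70 (mod 467)
361·70 = 25270 ≡ 52 (mod 467)
53 ≠ 52; the check fails.

forged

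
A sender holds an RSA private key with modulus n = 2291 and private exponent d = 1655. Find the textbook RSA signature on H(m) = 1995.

190

(H(m))^1655 mod 2291 = 190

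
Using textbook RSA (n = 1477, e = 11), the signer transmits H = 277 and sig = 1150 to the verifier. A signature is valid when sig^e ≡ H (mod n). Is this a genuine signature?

genuine

sig^11 mod 1477 = 277
sig^11 mod 1477 = 277 matches H.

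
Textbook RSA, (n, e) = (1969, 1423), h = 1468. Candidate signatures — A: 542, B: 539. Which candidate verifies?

Candidate A: Squares mod 1969: 542^1≡542, 542^2≡383, 542^4≡983, 542^8≡1479, 542^16≡1851, 542^32≡141, 542^64≡191, 542^128≡1039, 542^256≡509, 542^512≡1142, 542^1024≡686; 1423 = 1024 + 256 + 128 + 8 + 4 + 2 + 1, so 542^1423 ≡ 686·509·1039·1479·983·383·542 ≡ 1468 (mod 1969)
  → matches h = 1468
Candidate B: Squares mod 1969: 539^1≡539, 539^2≡1078, 539^4≡374, 539^8≡77, 539^16≡22, 539^32≡484, 539^64≡1914, 539^128≡1056, 539^256≡682, 539^512≡440, 539^1024≡638; 1423 = 1024 + 256 + 128 + 8 + 4 + 2 + 1, so 539^1423 ≡ 638·682·1056·77·374·1078·539 ≡ 627 (mod 1969)

A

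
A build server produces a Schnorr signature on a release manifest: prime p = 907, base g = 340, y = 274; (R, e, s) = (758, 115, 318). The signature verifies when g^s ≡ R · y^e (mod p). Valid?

g^s mod p:
340^2 = 115600 ≡ 411
340^4 ≡ 411^2 = 168921 ≡ 219
340^8 ≡ 219^2 = 47961 ≡ 797
340^16 ≡ 797^2 = 635209 ≡ 309
340^32 ≡ 309^2 = 95481 ≡ 246
340^64 ≡ 246^2 = 60516 ≡ 654
340^128 ≡ 654^2 = 427716 ≡ 519
340^256 ≡ 519^2 = 269361 ≡ 889
318 = 256 + 32 + 16 + 8 + 4 + 2, so 340^318 ≡ 889·246·309·797·219·411 ≡ 309 (mod 907)
R · y^e mod p:
274^2 = 75076 ≡ 702
274^4 ≡ 702^2 = 492804 ≡ 303
274^8 ≡ 303^2 = 91809 ≡ 202
274^16 ≡ 202^2 = 40804 ≡ 896
274^32 ≡ 896^2 = 802816 ≡ 121
274^64 ≡ 121^2 = 14641 ≡ 129
115 = 64 + 32 + 16 + 2 + 1, so 274^115 ≡ 129·121·896·702·274 ≡ 476 (mod 907)
758·476 = 360808 ≡ 729 (mod 907)
309 ≠ 729; the check fails.

no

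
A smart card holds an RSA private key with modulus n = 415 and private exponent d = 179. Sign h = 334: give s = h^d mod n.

Squares mod 415: h^1≡334, h^2≡336, h^4≡16, h^8≡256, h^16≡381, h^32≡326, h^64≡36, h^128≡51
179 = 128 + 32 + 16 + 2 + 1, so h^179 ≡ 51·326·381·336·334 ≡ 149 (mod 415)

149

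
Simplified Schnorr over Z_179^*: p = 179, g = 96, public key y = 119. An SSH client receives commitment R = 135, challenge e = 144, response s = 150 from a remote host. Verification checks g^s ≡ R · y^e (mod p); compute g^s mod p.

36

Squares mod 179: 96^1≡96, 96^2≡87, 96^4≡51, 96^8≡95, 96^16≡75, 96^32≡76, 96^64≡48, 96^128≡156
150 = 128 + 16 + 4 + 2, so 96^150 ≡ 156·75·51·87 ≡ 36 (mod 179)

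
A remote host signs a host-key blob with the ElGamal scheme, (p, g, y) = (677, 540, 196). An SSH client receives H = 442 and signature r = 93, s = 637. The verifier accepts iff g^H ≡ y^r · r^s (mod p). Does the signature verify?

does not verify

Left side g^H mod p:
Squares mod 677: 540^1≡540, 540^2≡490, 540^4≡442, 540^8≡388, 540^16≡250, 540^32≡216, 540^64≡620, 540^128≡541, 540^256≡217
442 = 256 + 128 + 32 + 16 + 8 + 2, so 540^442 ≡ 217·541·216·250·388·490 ≡ 533 (mod 677)
Right side y^r · r^s mod p:
Squares mod 677: 196^1≡196, 196^2≡504, 196^4≡141, 196^8≡248, 196^16≡574, 196^32≡454, 196^64≡308
93 = 64 + 16 + 8 + 4 + 1, so 196^93 ≡ 308·574·248·141·196 ≡ 87 (mod 677)
Squares mod 677: 93^1≡93, 93^2≡525, 93^4≡86, 93^8≡626, 93^16≡570, 93^32≡617, 93^64≡215, 93^128≡189, 93^256≡517, 93^512≡551
637 = 512 + 64 + 32 + 16 + 8 + 4 + 1, so 93^637 ≡ 551·215·617·570·626·86·93 ≡ 383 (mod 677)
87·383 = 33321 ≡ 148 (mod 677)
533 ≠ 148, so verification fails.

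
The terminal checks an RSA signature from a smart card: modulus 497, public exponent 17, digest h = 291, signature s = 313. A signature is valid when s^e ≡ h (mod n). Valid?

Squares mod 497: s^1≡313, s^2≡60, s^4≡121, s^8≡228, s^16≡296
17 = 16 + 1, so s^17 ≡ 296·313 ≡ 206 (mod 497)
206 ≠ 291, so verification fails.

no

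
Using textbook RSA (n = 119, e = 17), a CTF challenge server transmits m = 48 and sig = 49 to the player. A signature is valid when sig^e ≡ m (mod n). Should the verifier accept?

reject

sig^2 ≡ 49^2 = 2401 ≡ 21
sig^4 ≡ 21^2 = 441 ≡ 84
sig^8 ≡ 84^2 = 7056 ≡ 35
sig^16 ≡ 35^2 = 1225 ≡ 35
17 = 16 + 1, so sig^17 ≡ 35·49 ≡ 49 (mod 119)
sig^17 mod 119 = 49, but m = 48.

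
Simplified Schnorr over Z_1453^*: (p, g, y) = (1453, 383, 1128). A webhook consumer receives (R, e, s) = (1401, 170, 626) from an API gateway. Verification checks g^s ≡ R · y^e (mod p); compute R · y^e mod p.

Squares mod 1453: 1128^1≡1128, 1128^2≡1009, 1128^4≡981, 1128^8≡475, 1128^16≡410, 1128^32≡1005, 1128^64≡190, 1128^128≡1228
170 = 128 + 32 + 8 + 2, so 1128^170 ≡ 1228·1005·475·1009 ≡ 948 (mod 1453)
R · y^e ≡ 1401·948 = 1328148 ≡ 106 (mod 1453)

106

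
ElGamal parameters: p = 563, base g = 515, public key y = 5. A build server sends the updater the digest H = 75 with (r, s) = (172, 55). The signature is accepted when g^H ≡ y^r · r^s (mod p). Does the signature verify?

verifies

Left side g^H mod p:
515^2 = 265225 ≡ 52
515^4 ≡ 52^2 = 2704 ≡ 452
515^8 ≡ 452^2 = 204304 ≡ 498
515^16 ≡ 498^2 = 248004 ≡ 284
515^32 ≡ 284^2 = 80656 ≡ 147
515^64 ≡ 147^2 = 21609 ≡ 215
75 = 64 + 8 + 2 + 1, so 515^75 ≡ 215·498·52·515 ≡ 372 (mod 563)
Right side y^r · r^s mod p:
5^2 = 25
5^4 ≡ 25^2 = 625 ≡ 62
5^8 ≡ 62^2 = 3844 ≡ 466
5^16 ≡ 466^2 = 217156 ≡ 401
5^32 ≡ 401^2 = 160801 ≡ 346
5^64 ≡ 346^2 = 119716 ≡ 360
5^128 ≡ 360^2 = 129600 ≡ 110
172 = 128 + 32 + 8 + 4, so 5^172 ≡ 110·346·466·62 ≡ 440 (mod 563)
172^2 = 29584 ≡ 308
172^4 ≡ 308^2 = 94864 ≡ 280
172^8 ≡ 280^2 = 78400 ≡ 143
172^16 ≡ 143^2 = 20449 ≡ 181
172^32 ≡ 181^2 = 32761 ≡ 107
55 = 32 + 16 + 4 + 2 + 1, so 172^55 ≡ 107·181·280·308·172 ≡ 354 (mod 563)
440·354 = 155760 ≡ 372 (mod 563)
372 ≡ 372 (mod 563), so the signature is genuine.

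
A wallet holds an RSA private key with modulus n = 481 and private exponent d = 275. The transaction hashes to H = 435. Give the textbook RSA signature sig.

336

Squares mod 481: H^1≡435, H^2≡192, H^4≡308, H^8≡107, H^16≡386, H^32≡367, H^64≡9, H^128≡81, H^256≡308
275 = 256 + 16 + 2 + 1, so H^275 ≡ 308·386·192·435 ≡ 336 (mod 481)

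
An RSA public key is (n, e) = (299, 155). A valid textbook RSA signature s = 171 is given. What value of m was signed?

Squares mod 299: s^1≡171, s^2≡238, s^4≡133, s^8≡48, s^16≡211, s^32≡269, s^64≡3, s^128≡9
155 = 128 + 16 + 8 + 2 + 1, so s^155 ≡ 9·211·48·238·171 ≡ 33 (mod 299)

33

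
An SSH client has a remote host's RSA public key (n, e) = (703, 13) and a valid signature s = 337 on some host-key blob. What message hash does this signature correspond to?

Squares mod 703: s^1≡337, s^2≡386, s^4≡663, s^8≡194
13 = 8 + 4 + 1, so s^13 ≡ 194·663·337 ≡ 40 (mod 703)

40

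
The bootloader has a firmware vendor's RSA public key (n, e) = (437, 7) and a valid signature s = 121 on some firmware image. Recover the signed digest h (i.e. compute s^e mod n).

Squares mod 437: s^1≡121, s^2≡220, s^4≡330
7 = 4 + 2 + 1, so s^7 ≡ 330·220·121 ≡ 26 (mod 437)

26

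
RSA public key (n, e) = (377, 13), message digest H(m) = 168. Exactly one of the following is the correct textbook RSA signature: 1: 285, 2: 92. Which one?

1

Candidate 1: 285^2 = 81225 ≡ 170; 285^4 ≡ 170^2 = 28900 ≡ 248; 285^8 ≡ 248^2 = 61504 ≡ 53; 13 = 8 + 4 + 1, so 285^13 ≡ 53·248·285 ≡ 168 (mod 377)
  → matches H(m) = 168
Candidate 2: 92^2 = 8464 ≡ 170; 92^4 ≡ 170^2 = 28900 ≡ 248; 92^8 ≡ 248^2 = 61504 ≡ 53; 13 = 8 + 4 + 1, so 92^13 ≡ 53·248·92 ≡ 209 (mod 377)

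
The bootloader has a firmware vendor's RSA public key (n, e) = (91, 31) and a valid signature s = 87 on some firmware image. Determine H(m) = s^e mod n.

87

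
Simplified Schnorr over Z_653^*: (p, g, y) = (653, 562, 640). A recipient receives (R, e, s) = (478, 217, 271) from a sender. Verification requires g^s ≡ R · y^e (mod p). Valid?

g^s mod p:
562^2 = 315844 ≡ 445
562^4 ≡ 445^2 = 198025 ≡ 166
562^8 ≡ 166^2 = 27556 ≡ 130
562^16 ≡ 130^2 = 16900 ≡ 575
562^32 ≡ 575^2 = 330625 ≡ 207
562^64 ≡ 207^2 = 42849 ≡ 404
562^128 ≡ 404^2 = 163216 ≡ 619
562^256 ≡ 619^2 = 383161 ≡ 503
271 = 256 + 8 + 4 + 2 + 1, so 562^271 ≡ 503·130·166·445·562 ≡ 58 (mod 653)
R · y^e mod p:
640^2 = 409600 ≡ 169
640^4 ≡ 169^2 = 28561 ≡ 482
640^8 ≡ 482^2 = 232324 ≡ 509
640^16 ≡ 509^2 = 259081 ≡ 493
640^32 ≡ 493^2 = 243049 ≡ 133
640^64 ≡ 133^2 = 17689 ≡ 58
640^128 ≡ 58^2 = 3364 ≡ 99
217 = 128 + 64 + 16 + 8 + 1, so 640^217 ≡ 99·58·493·509·640 ≡ 134 (mod 653)
478·134 = 64052 ≡ 58 (mod 653)
58 ≡ 58 (mod 653); signature holds.

yes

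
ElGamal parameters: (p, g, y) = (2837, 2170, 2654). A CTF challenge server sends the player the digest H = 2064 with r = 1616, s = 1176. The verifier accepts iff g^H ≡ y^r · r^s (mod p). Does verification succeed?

passes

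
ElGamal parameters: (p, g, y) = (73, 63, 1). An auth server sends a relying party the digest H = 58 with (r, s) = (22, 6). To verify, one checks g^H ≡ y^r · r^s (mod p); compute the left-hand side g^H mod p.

63^58 mod 73 = 27

27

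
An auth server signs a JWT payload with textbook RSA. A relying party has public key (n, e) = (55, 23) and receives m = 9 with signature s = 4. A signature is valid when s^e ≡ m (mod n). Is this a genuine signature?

s^2 ≡ 4^2 = 16
s^4 ≡ 16^2 = 256 ≡ 36
s^8 ≡ 36^2 = 1296 ≡ 31
s^16 ≡ 31^2 = 961 ≡ 26
23 = 16 + 4 + 2 + 1, so s^23 ≡ 26·36·16·4 ≡ 9 (mod 55)
s^23 mod 55 = 9 matches m.

genuine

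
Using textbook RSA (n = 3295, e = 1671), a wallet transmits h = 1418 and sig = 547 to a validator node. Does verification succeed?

passes

sig^2 ≡ 547^2 = 299209 ≡ 2659
sig^4 ≡ 2659^2 = 7070281 ≡ 2506
sig^8 ≡ 2506^2 = 6280036 ≡ 3061
sig^16 ≡ 3061^2 = 9369721 ≡ 2036
sig^32 ≡ 2036^2 = 4145296 ≡ 186
sig^64 ≡ 186^2 = 34596 ≡ 1646
sig^128 ≡ 1646^2 = 2709316 ≡ 826
sig^256 ≡ 826^2 = 682276 ≡ 211
sig^512 ≡ 211^2 = 44521 ≡ 1686
sig^1024 ≡ 1686^2 = 2842596 ≡ 2306
1671 = 1024 + 512 + 128 + 4 + 2 + 1, so sig^1671 ≡ 2306·1686·826·2506·2659·547 ≡ 1418 (mod 3295)
sig^1671 mod 3295 = 1418 matches h.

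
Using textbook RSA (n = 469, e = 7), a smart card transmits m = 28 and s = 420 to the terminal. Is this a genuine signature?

Squares mod 469: s^1≡420, s^2≡56, s^4≡322
7 = 4 + 2 + 1, so s^7 ≡ 322·56·420 ≡ 28 (mod 469)
s^7 mod 469 = 28 matches m.

genuine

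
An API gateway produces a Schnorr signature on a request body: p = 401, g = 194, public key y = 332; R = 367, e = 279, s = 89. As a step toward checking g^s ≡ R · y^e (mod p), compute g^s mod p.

194^89 mod 401 = 131

131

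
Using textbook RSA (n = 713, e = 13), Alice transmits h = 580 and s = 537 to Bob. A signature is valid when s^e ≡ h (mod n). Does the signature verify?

does not verify

Squares mod 713: s^1≡537, s^2≡317, s^4≡669, s^8≡510
13 = 8 + 4 + 1, so s^13 ≡ 510·669·537 ≡ 133 (mod 713)
133 ≠ 580, so verification fails.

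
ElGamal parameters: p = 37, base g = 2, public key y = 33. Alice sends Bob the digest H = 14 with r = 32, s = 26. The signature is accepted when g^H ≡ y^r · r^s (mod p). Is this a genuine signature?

Left side g^H mod p:
Squares mod 37: 2^1≡2, 2^2≡4, 2^4≡16, 2^8≡34
14 = 8 + 4 + 2, so 2^14 ≡ 34·16·4 ≡ 30 (mod 37)
Right side y^r · r^s mod p:
Squares mod 37: 33^1≡33, 33^2≡16, 33^4≡34, 33^8≡9, 33^16≡7, 33^32≡12
33^32 ≡ 12 (mod 37)
Squares mod 37: 32^1≡32, 32^2≡25, 32^4≡33, 32^8≡16, 32^16≡34
26 = 16 + 8 + 2, so 32^26 ≡ 34·16·25 ≡ 21 (mod 37)
12·21 = 252 ≡ 30 (mod 37)
30 ≡ 30 (mod 37), so the signature is genuine.

genuine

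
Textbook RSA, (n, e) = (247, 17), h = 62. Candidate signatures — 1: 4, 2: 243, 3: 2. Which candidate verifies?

Candidate 1: Squares mod 247: 4^1≡4, 4^2≡16, 4^4≡9, 4^8≡81, 4^16≡139; 17 = 16 + 1, so 4^17 ≡ 139·4 ≡ 62 (mod 247)
  → matches h = 62
Candidate 2: Squares mod 247: 243^1≡243, 243^2≡16, 243^4≡9, 243^8≡81, 243^16≡139; 17 = 16 + 1, so 243^17 ≡ 139·243 ≡ 185 (mod 247)
Candidate 3: Squares mod 247: 2^1≡2, 2^2≡4, 2^4≡16, 2^8≡9, 2^16≡81; 17 = 16 + 1, so 2^17 ≡ 81·2 ≡ 162 (mod 247)

1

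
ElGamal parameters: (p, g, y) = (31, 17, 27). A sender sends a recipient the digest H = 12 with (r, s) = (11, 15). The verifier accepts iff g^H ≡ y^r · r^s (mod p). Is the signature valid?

invalid

Left side g^H mod p:
17^2 = 289 ≡ 10
17^4 ≡ 10^2 = 100 ≡ 7
17^8 ≡ 7^2 = 49 ≡ 18
12 = 8 + 4, so 17^12 ≡ 18·7 ≡ 2 (mod 31)
Right side y^r · r^s mod p:
27^2 = 729 ≡ 16
27^4 ≡ 16^2 = 256 ≡ 8
27^8 ≡ 8^2 = 64 ≡ 2
11 = 8 + 2 + 1, so 27^11 ≡ 2·16·27 ≡ 27 (mod 31)
11^2 = 121 ≡ 28
11^4 ≡ 28^2 = 784 ≡ 9
11^8 ≡ 9^2 = 81 ≡ 19
15 = 8 + 4 + 2 + 1, so 11^15 ≡ 19·9·28·11 ≡ 30 (mod 31)
27·30 = 810 ≡ 4 (mod 31)
2 ≠ 4, so verification fails.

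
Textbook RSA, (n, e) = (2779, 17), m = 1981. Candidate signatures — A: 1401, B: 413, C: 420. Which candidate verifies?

B

Candidate A: Squares mod 2779: 1401^1≡1401, 1401^2≡827, 1401^4≡295, 1401^8≡876, 1401^16≡372; 17 = 16 + 1, so 1401^17 ≡ 372·1401 ≡ 1499 (mod 2779)
Candidate B: Squares mod 2779: 413^1≡413, 413^2≡1050, 413^4≡2016, 413^8≡1358, 413^16≡1687; 17 = 16 + 1, so 413^17 ≡ 1687·413 ≡ 1981 (mod 2779)
  → matches m = 1981
Candidate C: Squares mod 2779: 420^1≡420, 420^2≡1323, 420^4≡2338, 420^8≡2730, 420^16≡2401; 17 = 16 + 1, so 420^17 ≡ 2401·420 ≡ 2422 (mod 2779)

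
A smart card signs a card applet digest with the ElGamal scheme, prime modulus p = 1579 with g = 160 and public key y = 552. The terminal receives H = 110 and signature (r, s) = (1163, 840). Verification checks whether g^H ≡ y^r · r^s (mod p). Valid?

Left side g^H mod p:
Squares mod 1579: 160^1≡160, 160^2≡336, 160^4≡787, 160^8≡401, 160^16≡1322, 160^32≡1310, 160^64≡1306
110 = 64 + 32 + 8 + 4 + 2, so 160^110 ≡ 1306·1310·401·787·336 ≡ 180 (mod 1579)
Right side y^r · r^s mod p:
Squares mod 1579: 552^1≡552, 552^2≡1536, 552^4≡270, 552^8≡266, 552^16≡1280, 552^32≡977, 552^64≡813, 552^128≡947, 552^256≡1516, 552^512≡811, 552^1024≡857
1163 = 1024 + 128 + 8 + 2 + 1, so 552^1163 ≡ 857·947·266·1536·552 ≡ 1533 (mod 1579)
Squares mod 1579: 1163^1≡1163, 1163^2≡945, 1163^4≡890, 1163^8≡1021, 1163^16≡301, 1163^32≡598, 1163^64≡750, 1163^128≡376, 1163^256≡845, 1163^512≡317
840 = 512 + 256 + 64 + 8, so 1163^840 ≡ 317·845·750·1021 ≡ 408 (mod 1579)
1533·408 = 625464 ≡ 180 (mod 1579)
180 ≡ 180 (mod 1579), so the signature is genuine.

yes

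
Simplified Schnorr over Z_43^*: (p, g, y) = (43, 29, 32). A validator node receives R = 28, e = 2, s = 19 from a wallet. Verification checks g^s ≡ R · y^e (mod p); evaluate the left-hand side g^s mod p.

29^2 = 841 ≡ 24
29^4 ≡ 24^2 = 576 ≡ 17
29^8 ≡ 17^2 = 289 ≡ 31
29^16 ≡ 31^2 = 961 ≡ 15
19 = 16 + 2 + 1, so 29^19 ≡ 15·24·29 ≡ 34 (mod 43)

34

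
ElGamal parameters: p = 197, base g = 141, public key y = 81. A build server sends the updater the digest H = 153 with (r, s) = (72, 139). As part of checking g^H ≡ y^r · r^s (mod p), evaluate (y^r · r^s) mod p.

17

81^2 = 6561 ≡ 60
81^4 ≡ 60^2 = 3600 ≡ 54
81^8 ≡ 54^2 = 2916 ≡ 158
81^16 ≡ 158^2 = 24964 ≡ 142
81^32 ≡ 142^2 = 20164 ≡ 70
81^64 ≡ 70^2 = 4900 ≡ 172
72 = 64 + 8, so 81^72 ≡ 172·158 ≡ 187 (mod 197)
72^2 = 5184 ≡ 62
72^4 ≡ 62^2 = 3844 ≡ 101
72^8 ≡ 101^2 = 10201 ≡ 154
72^16 ≡ 154^2 = 23716 ≡ 76
72^32 ≡ 76^2 = 5776 ≡ 63
72^64 ≡ 63^2 = 3969 ≡ 29
72^128 ≡ 29^2 = 841 ≡ 53
139 = 128 + 8 + 2 + 1, so 72^139 ≡ 53·154·62·72 ≡ 18 (mod 197)
y^r · r^s ≡ 187·18 = 3366 ≡ 17 (mod 197)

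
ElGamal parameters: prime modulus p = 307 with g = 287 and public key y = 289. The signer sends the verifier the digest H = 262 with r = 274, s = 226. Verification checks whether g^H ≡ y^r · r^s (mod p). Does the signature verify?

Left side g^H mod p:
Squares mod 307: 287^1≡287, 287^2≡93, 287^4≡53, 287^8≡46, 287^16≡274, 287^32≡168, 287^64≡287, 287^128≡93, 287^256≡53
262 = 256 + 4 + 2, so 287^262 ≡ 53·53·93 ≡ 287 (mod 307)
Right side y^r · r^s mod p:
Squares mod 307: 289^1≡289, 289^2≡17, 289^4≡289, 289^8≡17, 289^16≡289, 289^32≡17, 289^64≡289, 289^128≡17, 289^256≡289
274 = 256 + 16 + 2, so 289^274 ≡ 289·289·17 ≡ 289 (mod 307)
Squares mod 307: 274^1≡274, 274^2≡168, 274^4≡287, 274^8≡93, 274^16≡53, 274^32≡46, 274^64≡274, 274^128≡168
226 = 128 + 64 + 32 + 2, so 274^226 ≡ 168·274·46·168 ≡ 274 (mod 307)
289·274 = 79186 ≡ 287 (mod 307)
287 ≡ 287 (mod 307), so the signature is genuine.

verifies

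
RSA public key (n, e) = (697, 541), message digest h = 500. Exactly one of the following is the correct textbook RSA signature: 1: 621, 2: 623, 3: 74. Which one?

Candidate 1: Squares mod 697: 621^1≡621, 621^2≡200, 621^4≡271, 621^8≡256, 621^16≡18, 621^32≡324, 621^64≡426, 621^128≡256, 621^256≡18, 621^512≡324; 541 = 512 + 16 + 8 + 4 + 1, so 621^541 ≡ 324·18·256·271·621 ≡ 76 (mod 697)
Candidate 2: Squares mod 697: 623^1≡623, 623^2≡597, 623^4≡242, 623^8≡16, 623^16≡256, 623^32≡18, 623^64≡324, 623^128≡426, 623^256≡256, 623^512≡18; 541 = 512 + 16 + 8 + 4 + 1, so 623^541 ≡ 18·256·16·242·623 ≡ 500 (mod 697)
  → matches h = 500
Candidate 3: Squares mod 697: 74^1≡74, 74^2≡597, 74^4≡242, 74^8≡16, 74^16≡256, 74^32≡18, 74^64≡324, 74^128≡426, 74^256≡256, 74^512≡18; 541 = 512 + 16 + 8 + 4 + 1, so 74^541 ≡ 18·256·16·242·74 ≡ 197 (mod 697)

2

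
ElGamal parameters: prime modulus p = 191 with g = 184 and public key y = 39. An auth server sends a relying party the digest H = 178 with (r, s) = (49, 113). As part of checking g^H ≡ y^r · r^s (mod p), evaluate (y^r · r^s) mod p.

39

39^2 = 1521 ≡ 184
39^4 ≡ 184^2 = 33856 ≡ 49
39^8 ≡ 49^2 = 2401 ≡ 109
39^16 ≡ 109^2 = 11881 ≡ 39
39^32 ≡ 39^2 = 1521 ≡ 184
49 = 32 + 16 + 1, so 39^49 ≡ 184·39·39 ≡ 49 (mod 191)
49^2 = 2401 ≡ 109
49^4 ≡ 109^2 = 11881 ≡ 39
49^8 ≡ 39^2 = 1521 ≡ 184
49^16 ≡ 184^2 = 33856 ≡ 49
49^32 ≡ 49^2 = 2401 ≡ 109
49^64 ≡ 109^2 = 11881 ≡ 39
113 = 64 + 32 + 16 + 1, so 49^113 ≡ 39·109·49·49 ≡ 184 (mod 191)
y^r · r^s ≡ 49·184 = 9016 ≡ 39 (mod 191)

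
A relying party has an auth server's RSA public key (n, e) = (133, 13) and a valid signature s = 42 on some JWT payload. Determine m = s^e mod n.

28

s^2 ≡ 42^2 = 1764 ≡ 35
s^4 ≡ 35^2 = 1225 ≡ 28
s^8 ≡ 28^2 = 784 ≡ 119
13 = 8 + 4 + 1, so s^13 ≡ 119·28·42 ≡ 28 (mod 133)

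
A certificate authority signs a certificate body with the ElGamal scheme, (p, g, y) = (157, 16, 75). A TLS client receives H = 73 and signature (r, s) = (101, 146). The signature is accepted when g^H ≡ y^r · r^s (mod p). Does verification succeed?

Left side g^H mod p:
Squares mod 157: 16^1≡16, 16^2≡99, 16^4≡67, 16^8≡93, 16^16≡14, 16^32≡39, 16^64≡108
73 = 64 + 8 + 1, so 16^73 ≡ 108·93·16 ≡ 93 (mod 157)
Right side y^r · r^s mod p:
Squares mod 157: 75^1≡75, 75^2≡130, 75^4≡101, 75^8≡153, 75^16≡16, 75^32≡99, 75^64≡67
101 = 64 + 32 + 4 + 1, so 75^101 ≡ 67·99·101·75 ≡ 108 (mod 157)
Squares mod 157: 101^1≡101, 101^2≡153, 101^4≡16, 101^8≡99, 101^16≡67, 101^32≡93, 101^64≡14, 101^128≡39
146 = 128 + 16 + 2, so 101^146 ≡ 39·67·153 ≡ 67 (mod 157)
108·67 = 7236 ≡ 14 (mod 157)
93 ≠ 14, so verification fails.

fails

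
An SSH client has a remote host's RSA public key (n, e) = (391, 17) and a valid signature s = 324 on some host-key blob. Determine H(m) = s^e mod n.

18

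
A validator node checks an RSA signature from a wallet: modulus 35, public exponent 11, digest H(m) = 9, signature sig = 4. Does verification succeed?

passes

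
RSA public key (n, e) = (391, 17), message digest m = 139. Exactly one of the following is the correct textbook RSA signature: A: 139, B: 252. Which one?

Candidate A: Squares mod 391: 139^1≡139, 139^2≡162, 139^4≡47, 139^8≡254, 139^16≡1; 17 = 16 + 1, so 139^17 ≡ 1·139 ≡ 139 (mod 391)
  → matches m = 139
Candidate B: Squares mod 391: 252^1≡252, 252^2≡162, 252^4≡47, 252^8≡254, 252^16≡1; 17 = 16 + 1, so 252^17 ≡ 1·252 ≡ 252 (mod 391)

A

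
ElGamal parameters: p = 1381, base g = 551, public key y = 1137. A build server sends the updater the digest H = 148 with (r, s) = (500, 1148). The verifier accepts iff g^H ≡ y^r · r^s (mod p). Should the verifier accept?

accept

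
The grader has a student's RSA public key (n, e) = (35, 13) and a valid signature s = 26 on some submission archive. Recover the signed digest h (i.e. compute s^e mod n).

26

s^2 ≡ 26^2 = 676 ≡ 11
s^4 ≡ 11^2 = 121 ≡ 16
s^8 ≡ 16^2 = 256 ≡ 11
13 = 8 + 4 + 1, so s^13 ≡ 11·16·26 ≡ 26 (mod 35)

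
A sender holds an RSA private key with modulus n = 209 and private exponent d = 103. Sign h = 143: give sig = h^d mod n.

h^2 ≡ 143^2 = 20449 ≡ 176
h^4 ≡ 176^2 = 30976 ≡ 44
h^8 ≡ 44^2 = 1936 ≡ 55
h^16 ≡ 55^2 = 3025 ≡ 99
h^32 ≡ 99^2 = 9801 ≡ 187
h^64 ≡ 187^2 = 34969 ≡ 66
103 = 64 + 32 + 4 + 2 + 1, so h^103 ≡ 66·187·44·176·143 ≡ 165 (mod 209)

165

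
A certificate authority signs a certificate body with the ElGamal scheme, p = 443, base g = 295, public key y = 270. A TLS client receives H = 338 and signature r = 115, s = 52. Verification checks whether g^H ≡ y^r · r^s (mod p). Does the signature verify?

Left side g^H mod p:
295^2 = 87025 ≡ 197
295^4 ≡ 197^2 = 38809 ≡ 268
295^8 ≡ 268^2 = 71824 ≡ 58
295^16 ≡ 58^2 = 3364 ≡ 263
295^32 ≡ 263^2 = 69169 ≡ 61
295^64 ≡ 61^2 = 3721 ≡ 177
295^128 ≡ 177^2 = 31329 ≡ 319
295^256 ≡ 319^2 = 101761 ≡ 314
338 = 256 + 64 + 16 + 2, so 295^338 ≡ 314·177·263·197 ≡ 370 (mod 443)
Right side y^r · r^s mod p:
270^2 = 72900 ≡ 248
270^4 ≡ 248^2 = 61504 ≡ 370
270^8 ≡ 370^2 = 136900 ≡ 13
270^16 ≡ 13^2 = 169
270^32 ≡ 169^2 = 28561 ≡ 209
270^64 ≡ 209^2 = 43681 ≡ 267
115 = 64 + 32 + 16 + 2 + 1, so 270^115 ≡ 267·209·169·248·270 ≡ 267 (mod 443)
115^2 = 13225 ≡ 378
115^4 ≡ 378^2 = 142884 ≡ 238
115^8 ≡ 238^2 = 56644 ≡ 383
115^16 ≡ 383^2 = 146689 ≡ 56
115^32 ≡ 56^2 = 3136 ≡ 35
52 = 32 + 16 + 4, so 115^52 ≡ 35·56·238 ≡ 1 (mod 443)
267·1 = 267 ≡ 267 (mod 443)
370 ≠ 267, so verification fails.

does not verify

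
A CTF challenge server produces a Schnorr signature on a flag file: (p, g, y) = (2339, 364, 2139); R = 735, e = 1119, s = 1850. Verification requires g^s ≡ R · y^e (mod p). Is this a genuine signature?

g^s mod p:
364^2 = 132496 ≡ 1512
364^4 ≡ 1512^2 = 2286144 ≡ 941
364^8 ≡ 941^2 = 885481 ≡ 1339
364^16 ≡ 1339^2 = 1792921 ≡ 1247
364^32 ≡ 1247^2 = 1555009 ≡ 1913
364^64 ≡ 1913^2 = 3659569 ≡ 1373
364^128 ≡ 1373^2 = 1885129 ≡ 2234
364^256 ≡ 2234^2 = 4990756 ≡ 1669
364^512 ≡ 1669^2 = 2785561 ≡ 2151
364^1024 ≡ 2151^2 = 4626801 ≡ 259
1850 = 1024 + 512 + 256 + 32 + 16 + 8 + 2, so 364^1850 ≡ 259·2151·1669·1913·1247·1339·1512 ≡ 462 (mod 2339)
R · y^e mod p:
2139^2 = 4575321 ≡ 237
2139^4 ≡ 237^2 = 56169 ≡ 33
2139^8 ≡ 33^2 = 1089
2139^16 ≡ 1089^2 = 1185921 ≡ 48
2139^32 ≡ 48^2 = 2304
2139^64 ≡ 2304^2 = 5308416 ≡ 1225
2139^128 ≡ 1225^2 = 1500625 ≡ 1326
2139^256 ≡ 1326^2 = 1758276 ≡ 1687
2139^512 ≡ 1687^2 = 2845969 ≡ 1745
2139^1024 ≡ 1745^2 = 3045025 ≡ 1986
1119 = 1024 + 64 + 16 + 8 + 4 + 2 + 1, so 2139^1119 ≡ 1986·1225·48·1089·33·237·2139 ≡ 1805 (mod 2339)
735·1805 = 1326675 ≡ 462 (mod 2339)
462 ≡ 462 (mod 2339); signature holds.

genuine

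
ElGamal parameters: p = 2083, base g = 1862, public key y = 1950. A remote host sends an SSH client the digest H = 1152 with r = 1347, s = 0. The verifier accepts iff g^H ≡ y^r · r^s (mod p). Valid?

yes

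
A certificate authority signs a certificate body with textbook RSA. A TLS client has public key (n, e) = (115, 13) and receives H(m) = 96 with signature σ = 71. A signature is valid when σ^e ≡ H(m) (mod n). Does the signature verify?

verifies

σ^2 ≡ 71^2 = 5041 ≡ 96
σ^4 ≡ 96^2 = 9216 ≡ 16
σ^8 ≡ 16^2 = 256 ≡ 26
13 = 8 + 4 + 1, so σ^13 ≡ 26·16·71 ≡ 96 (mod 115)
Since 96 equals the digest 96, verification succeeds.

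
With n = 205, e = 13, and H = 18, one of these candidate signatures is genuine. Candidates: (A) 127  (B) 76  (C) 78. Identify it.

C

Candidate A: Squares mod 205: 127^1≡127, 127^2≡139, 127^4≡51, 127^8≡141; 13 = 8 + 4 + 1, so 127^13 ≡ 141·51·127 ≡ 187 (mod 205)
Candidate B: Squares mod 205: 76^1≡76, 76^2≡36, 76^4≡66, 76^8≡51; 13 = 8 + 4 + 1, so 76^13 ≡ 51·66·76 ≡ 181 (mod 205)
Candidate C: Squares mod 205: 78^1≡78, 78^2≡139, 78^4≡51, 78^8≡141; 13 = 8 + 4 + 1, so 78^13 ≡ 141·51·78 ≡ 18 (mod 205)
  → matches H = 18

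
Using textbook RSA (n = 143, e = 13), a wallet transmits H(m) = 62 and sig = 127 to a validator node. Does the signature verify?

sig^2 ≡ 127^2 = 16129 ≡ 113
sig^4 ≡ 113^2 = 12769 ≡ 42
sig^8 ≡ 42^2 = 1764 ≡ 48
13 = 8 + 4 + 1, so sig^13 ≡ 48·42·127 ≡ 62 (mod 143)
Since 62 equals the digest 62, verification succeeds.

verifies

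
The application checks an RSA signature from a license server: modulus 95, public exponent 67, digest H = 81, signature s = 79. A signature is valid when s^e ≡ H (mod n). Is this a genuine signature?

s^2 ≡ 79^2 = 6241 ≡ 66
s^4 ≡ 66^2 = 4356 ≡ 81
s^8 ≡ 81^2 = 6561 ≡ 6
s^16 ≡ 6^2 = 36
s^32 ≡ 36^2 = 1296 ≡ 61
s^64 ≡ 61^2 = 3721 ≡ 16
67 = 64 + 2 + 1, so s^67 ≡ 16·66·79 ≡ 14 (mod 95)
14 ≠ 81, so verification fails.

forged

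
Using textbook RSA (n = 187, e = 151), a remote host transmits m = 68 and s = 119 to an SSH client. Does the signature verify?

does not verify

Squares mod 187: s^1≡119, s^2≡136, s^4≡170, s^8≡102, s^16≡119, s^32≡136, s^64≡170, s^128≡102
151 = 128 + 16 + 4 + 2 + 1, so s^151 ≡ 102·119·170·136·119 ≡ 119 (mod 187)
s^151 mod 187 = 119, but m = 68.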